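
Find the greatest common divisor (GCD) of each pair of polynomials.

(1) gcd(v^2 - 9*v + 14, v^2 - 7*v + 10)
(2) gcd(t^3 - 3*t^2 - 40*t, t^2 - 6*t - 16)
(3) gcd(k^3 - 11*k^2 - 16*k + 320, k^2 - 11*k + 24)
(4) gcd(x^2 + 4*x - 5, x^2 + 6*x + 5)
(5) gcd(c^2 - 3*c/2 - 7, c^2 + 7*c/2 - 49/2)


(1) = v - 2
(2) = t - 8
(3) = gcd((k - 8)^2*(k + 5), (k - 8)*(k - 3)) = k - 8
(4) = gcd((x - 1)*(x + 5), (x + 1)*(x + 5)) = x + 5
(5) = c - 7/2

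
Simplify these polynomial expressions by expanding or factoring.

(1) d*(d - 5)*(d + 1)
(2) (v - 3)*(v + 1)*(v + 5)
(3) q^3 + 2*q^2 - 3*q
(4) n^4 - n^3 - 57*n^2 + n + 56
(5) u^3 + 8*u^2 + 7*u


(1) = d^3 - 4*d^2 - 5*d
(2) = v^3 + 3*v^2 - 13*v - 15
(3) = q*(q - 1)*(q + 3)
(4) = (n - 8)*(n - 1)*(n + 1)*(n + 7)
(5) = u*(u + 1)*(u + 7)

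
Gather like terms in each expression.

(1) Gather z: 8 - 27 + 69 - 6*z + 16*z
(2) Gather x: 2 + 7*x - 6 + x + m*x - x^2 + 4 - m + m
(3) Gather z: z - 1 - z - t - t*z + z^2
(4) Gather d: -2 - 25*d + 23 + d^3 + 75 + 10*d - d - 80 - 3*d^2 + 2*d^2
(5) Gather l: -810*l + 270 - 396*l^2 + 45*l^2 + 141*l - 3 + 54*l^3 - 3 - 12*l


(1) = 10*z + 50
(2) = -x^2 + x*(m + 8)
(3) = -t*z - t + z^2 - 1
(4) = d^3 - d^2 - 16*d + 16
(5) = 54*l^3 - 351*l^2 - 681*l + 264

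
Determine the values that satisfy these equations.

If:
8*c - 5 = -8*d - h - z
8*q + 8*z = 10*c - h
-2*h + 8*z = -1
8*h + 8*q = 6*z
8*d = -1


Then:
c = 189/124
d = -1/8
h = -301/62
q = 955/248
z = -83/62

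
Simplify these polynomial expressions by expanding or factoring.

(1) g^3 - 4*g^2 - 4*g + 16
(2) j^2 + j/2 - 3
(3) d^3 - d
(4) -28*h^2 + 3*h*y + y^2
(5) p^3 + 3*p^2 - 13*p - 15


(1) = (g - 4)*(g - 2)*(g + 2)
(2) = (j - 3/2)*(j + 2)
(3) = d*(d - 1)*(d + 1)
(4) = (-4*h + y)*(7*h + y)
(5) = (p - 3)*(p + 1)*(p + 5)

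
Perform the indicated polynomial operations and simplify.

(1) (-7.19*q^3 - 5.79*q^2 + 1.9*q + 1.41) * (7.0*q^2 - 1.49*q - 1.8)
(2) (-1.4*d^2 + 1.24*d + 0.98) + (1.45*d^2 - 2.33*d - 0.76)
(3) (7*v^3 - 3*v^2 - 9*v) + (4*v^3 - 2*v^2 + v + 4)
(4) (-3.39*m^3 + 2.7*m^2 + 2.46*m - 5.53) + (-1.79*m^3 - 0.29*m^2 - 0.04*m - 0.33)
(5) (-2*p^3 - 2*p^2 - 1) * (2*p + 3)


(1) = -50.33*q^5 - 29.8169*q^4 + 34.8691*q^3 + 17.461*q^2 - 5.5209*q - 2.538
(2) = 0.05*d^2 - 1.09*d + 0.22
(3) = 11*v^3 - 5*v^2 - 8*v + 4
(4) = -5.18*m^3 + 2.41*m^2 + 2.42*m - 5.86
(5) = -4*p^4 - 10*p^3 - 6*p^2 - 2*p - 3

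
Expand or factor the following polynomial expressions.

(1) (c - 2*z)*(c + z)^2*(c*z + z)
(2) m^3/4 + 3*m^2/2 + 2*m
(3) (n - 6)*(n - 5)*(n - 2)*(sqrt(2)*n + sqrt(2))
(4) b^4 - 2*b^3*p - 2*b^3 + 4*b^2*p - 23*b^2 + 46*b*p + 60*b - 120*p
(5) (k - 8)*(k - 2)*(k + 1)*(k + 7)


(1) = c^4*z + c^3*z - 3*c^2*z^3 - 2*c*z^4 - 3*c*z^3 - 2*z^4
(2) = m*(m/4 + 1)*(m + 2)
(3) = sqrt(2)*n^4 - 12*sqrt(2)*n^3 + 39*sqrt(2)*n^2 - 8*sqrt(2)*n - 60*sqrt(2)
(4) = (b - 4)*(b - 3)*(b + 5)*(b - 2*p)
(5) = k^4 - 2*k^3 - 57*k^2 + 58*k + 112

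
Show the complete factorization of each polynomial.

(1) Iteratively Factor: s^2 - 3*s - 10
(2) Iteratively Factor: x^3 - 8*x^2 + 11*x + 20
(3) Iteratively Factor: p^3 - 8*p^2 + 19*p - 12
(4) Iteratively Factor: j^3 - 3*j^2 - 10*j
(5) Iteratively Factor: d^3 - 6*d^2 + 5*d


(1) = (s + 2)*(s - 5)
(2) = (x + 1)*(x^2 - 9*x + 20) = (x - 4)*(x + 1)*(x - 5)
(3) = (p - 3)*(p^2 - 5*p + 4) = (p - 4)*(p - 3)*(p - 1)
(4) = (j - 5)*(j^2 + 2*j) = (j - 5)*(j + 2)*(j)
(5) = (d - 1)*(d^2 - 5*d) = d*(d - 1)*(d - 5)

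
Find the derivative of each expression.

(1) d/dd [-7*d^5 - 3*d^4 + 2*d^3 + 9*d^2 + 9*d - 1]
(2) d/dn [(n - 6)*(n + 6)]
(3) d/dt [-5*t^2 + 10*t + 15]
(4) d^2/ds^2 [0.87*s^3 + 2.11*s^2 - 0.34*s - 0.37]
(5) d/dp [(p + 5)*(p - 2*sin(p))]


(1) = -35*d^4 - 12*d^3 + 6*d^2 + 18*d + 9
(2) = 2*n
(3) = 10 - 10*t
(4) = 5.22*s + 4.22
(5) = p - (p + 5)*(2*cos(p) - 1) - 2*sin(p)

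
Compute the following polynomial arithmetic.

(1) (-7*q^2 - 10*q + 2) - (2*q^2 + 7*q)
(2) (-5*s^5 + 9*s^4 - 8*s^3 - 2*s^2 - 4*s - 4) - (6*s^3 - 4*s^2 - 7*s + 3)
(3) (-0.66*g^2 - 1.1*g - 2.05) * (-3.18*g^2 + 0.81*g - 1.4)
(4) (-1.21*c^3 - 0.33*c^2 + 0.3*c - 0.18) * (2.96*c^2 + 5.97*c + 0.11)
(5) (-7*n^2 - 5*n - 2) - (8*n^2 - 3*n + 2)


(1) = -9*q^2 - 17*q + 2
(2) = -5*s^5 + 9*s^4 - 14*s^3 + 2*s^2 + 3*s - 7
(3) = 2.0988*g^4 + 2.9634*g^3 + 6.552*g^2 - 0.1205*g + 2.87
(4) = -3.5816*c^5 - 8.2005*c^4 - 1.2152*c^3 + 1.2219*c^2 - 1.0416*c - 0.0198
(5) = -15*n^2 - 2*n - 4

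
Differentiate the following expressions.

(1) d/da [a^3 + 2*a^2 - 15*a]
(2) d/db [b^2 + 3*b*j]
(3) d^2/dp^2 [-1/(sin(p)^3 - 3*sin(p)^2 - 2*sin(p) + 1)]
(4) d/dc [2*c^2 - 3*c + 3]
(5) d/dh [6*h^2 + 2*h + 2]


(1) = 3*a^2 + 4*a - 15
(2) = 2*b + 3*j
(3) = (9*sin(p)^6 - 33*sin(p)^5 + 20*sin(p)^4 + 57*sin(p)^3 - 26*sin(p)^2 - 28*sin(p) - 14)/(sin(p)^3 - 3*sin(p)^2 - 2*sin(p) + 1)^3
(4) = 4*c - 3
(5) = 12*h + 2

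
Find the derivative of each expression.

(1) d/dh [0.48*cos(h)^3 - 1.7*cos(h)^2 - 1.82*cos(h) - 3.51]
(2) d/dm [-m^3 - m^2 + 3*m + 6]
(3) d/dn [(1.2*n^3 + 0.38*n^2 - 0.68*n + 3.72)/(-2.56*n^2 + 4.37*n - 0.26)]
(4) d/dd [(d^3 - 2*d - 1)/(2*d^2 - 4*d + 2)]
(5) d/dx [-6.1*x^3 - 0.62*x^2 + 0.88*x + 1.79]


(1) = (-1.44*cos(h)^2 + 3.4*cos(h) + 1.82)*sin(h)
(2) = -3*m^2 - 2*m + 3
(3) = (-3.072*n^4 + 10.488*n^3 - 1.0162*n^2 + 18.8488*n - 16.0796)/(6.5536*n^4 - 22.3744*n^3 + 20.4281*n^2 - 2.2724*n + 0.0676)
(4) = (d^3 - 3*d^2 + 2*d + 4)/(2*(d^3 - 3*d^2 + 3*d - 1))
(5) = -18.3*x^2 - 1.24*x + 0.88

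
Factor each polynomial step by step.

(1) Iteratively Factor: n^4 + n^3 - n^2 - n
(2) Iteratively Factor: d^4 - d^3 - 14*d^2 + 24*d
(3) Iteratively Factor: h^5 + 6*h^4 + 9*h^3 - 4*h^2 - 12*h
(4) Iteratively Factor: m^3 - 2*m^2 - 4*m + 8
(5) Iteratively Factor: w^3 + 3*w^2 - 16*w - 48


(1) = (n + 1)*(n^3 - n) = n*(n + 1)*(n^2 - 1) = n*(n + 1)^2*(n - 1)
(2) = (d - 3)*(d^3 + 2*d^2 - 8*d) = (d - 3)*(d + 4)*(d^2 - 2*d) = d*(d - 3)*(d + 4)*(d - 2)
(3) = (h + 2)*(h^4 + 4*h^3 + h^2 - 6*h) = (h + 2)^2*(h^3 + 2*h^2 - 3*h) = (h + 2)^2*(h + 3)*(h^2 - h) = h*(h + 2)^2*(h + 3)*(h - 1)
(4) = (m + 2)*(m^2 - 4*m + 4) = (m - 2)*(m + 2)*(m - 2)
(5) = (w - 4)*(w^2 + 7*w + 12) = (w - 4)*(w + 4)*(w + 3)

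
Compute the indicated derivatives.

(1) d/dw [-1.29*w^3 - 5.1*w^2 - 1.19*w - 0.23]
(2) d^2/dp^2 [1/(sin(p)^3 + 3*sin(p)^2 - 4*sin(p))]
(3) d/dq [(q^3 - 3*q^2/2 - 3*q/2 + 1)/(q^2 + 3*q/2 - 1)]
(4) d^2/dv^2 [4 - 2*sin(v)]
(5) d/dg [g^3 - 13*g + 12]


(1) = -3.87*w^2 - 10.2*w - 1.19
(2) = (-9*sin(p)^2 - 42*sin(p) - 58 + 26/sin(p) + 40/sin(p)^2 - 32/sin(p)^3)/((sin(p) - 1)^2*(sin(p) + 4)^3)
(3) = q*(q + 4)/(q^2 + 4*q + 4)
(4) = 2*sin(v)
(5) = 3*g^2 - 13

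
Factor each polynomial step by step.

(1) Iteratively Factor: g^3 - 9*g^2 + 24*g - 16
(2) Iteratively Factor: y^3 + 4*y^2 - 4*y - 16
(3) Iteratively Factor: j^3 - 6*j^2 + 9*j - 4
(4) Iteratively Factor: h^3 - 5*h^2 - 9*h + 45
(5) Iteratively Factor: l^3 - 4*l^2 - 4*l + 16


(1) = (g - 4)*(g^2 - 5*g + 4) = (g - 4)*(g - 1)*(g - 4)
(2) = (y + 4)*(y^2 - 4) = (y - 2)*(y + 4)*(y + 2)
(3) = (j - 1)*(j^2 - 5*j + 4) = (j - 4)*(j - 1)*(j - 1)
(4) = (h - 5)*(h^2 - 9) = (h - 5)*(h - 3)*(h + 3)
(5) = (l - 2)*(l^2 - 2*l - 8) = (l - 4)*(l - 2)*(l + 2)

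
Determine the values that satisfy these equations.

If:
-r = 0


Then:
r = 0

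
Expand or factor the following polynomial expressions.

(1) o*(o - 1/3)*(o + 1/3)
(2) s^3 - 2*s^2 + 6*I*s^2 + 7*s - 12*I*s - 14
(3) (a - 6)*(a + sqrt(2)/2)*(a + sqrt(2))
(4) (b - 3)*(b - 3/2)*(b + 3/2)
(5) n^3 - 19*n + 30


(1) = o^3 - o/9
(2) = (s - 2)*(s - I)*(s + 7*I)
(3) = a^3 - 6*a^2 + 3*sqrt(2)*a^2/2 - 9*sqrt(2)*a + a - 6
(4) = b^3 - 3*b^2 - 9*b/4 + 27/4
(5) = (n - 3)*(n - 2)*(n + 5)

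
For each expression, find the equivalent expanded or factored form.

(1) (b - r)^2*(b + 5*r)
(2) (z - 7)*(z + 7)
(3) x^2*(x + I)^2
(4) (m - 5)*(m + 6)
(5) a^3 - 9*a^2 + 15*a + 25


(1) = b^3 + 3*b^2*r - 9*b*r^2 + 5*r^3
(2) = z^2 - 49
(3) = x^4 + 2*I*x^3 - x^2
(4) = m^2 + m - 30
(5) = (a - 5)^2*(a + 1)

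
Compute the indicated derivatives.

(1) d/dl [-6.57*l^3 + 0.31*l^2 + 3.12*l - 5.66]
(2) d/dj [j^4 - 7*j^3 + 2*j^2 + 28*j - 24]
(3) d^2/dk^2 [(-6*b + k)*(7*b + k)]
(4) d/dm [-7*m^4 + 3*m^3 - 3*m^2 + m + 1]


(1) = -19.71*l^2 + 0.62*l + 3.12
(2) = 4*j^3 - 21*j^2 + 4*j + 28
(3) = 2
(4) = -28*m^3 + 9*m^2 - 6*m + 1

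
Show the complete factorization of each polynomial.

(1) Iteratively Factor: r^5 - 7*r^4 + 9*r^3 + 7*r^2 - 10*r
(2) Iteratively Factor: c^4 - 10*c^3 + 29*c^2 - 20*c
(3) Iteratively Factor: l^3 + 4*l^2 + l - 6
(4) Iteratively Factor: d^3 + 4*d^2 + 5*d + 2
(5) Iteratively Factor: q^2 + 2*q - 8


(1) = (r - 1)*(r^4 - 6*r^3 + 3*r^2 + 10*r) = (r - 1)*(r + 1)*(r^3 - 7*r^2 + 10*r) = (r - 2)*(r - 1)*(r + 1)*(r^2 - 5*r) = r*(r - 2)*(r - 1)*(r + 1)*(r - 5)
(2) = (c - 5)*(c^3 - 5*c^2 + 4*c) = c*(c - 5)*(c^2 - 5*c + 4) = c*(c - 5)*(c - 1)*(c - 4)
(3) = (l + 2)*(l^2 + 2*l - 3) = (l + 2)*(l + 3)*(l - 1)
(4) = (d + 1)*(d^2 + 3*d + 2) = (d + 1)*(d + 2)*(d + 1)
(5) = (q - 2)*(q + 4)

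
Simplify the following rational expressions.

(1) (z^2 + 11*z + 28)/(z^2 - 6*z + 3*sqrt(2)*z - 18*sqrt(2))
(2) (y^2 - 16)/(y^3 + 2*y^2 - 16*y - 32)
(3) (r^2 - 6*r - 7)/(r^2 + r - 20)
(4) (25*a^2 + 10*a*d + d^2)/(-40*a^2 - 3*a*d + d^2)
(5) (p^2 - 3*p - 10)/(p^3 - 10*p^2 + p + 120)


(1) = (z^2 + 11*z + 28)/(z^2 + z*(-6 + 3*sqrt(2)) - 18*sqrt(2))
(2) = 1/(y + 2)
(3) = (r^2 - 6*r - 7)/(r^2 + r - 20)
(4) = (-5*a - d)/(8*a - d)
(5) = (p + 2)/(p^2 - 5*p - 24)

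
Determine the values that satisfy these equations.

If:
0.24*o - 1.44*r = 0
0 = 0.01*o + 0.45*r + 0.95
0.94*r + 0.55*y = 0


Then:
o = -11.18
r = -1.86
y = 3.18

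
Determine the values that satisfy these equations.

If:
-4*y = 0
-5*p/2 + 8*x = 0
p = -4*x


Then:
p = 0
x = 0
y = 0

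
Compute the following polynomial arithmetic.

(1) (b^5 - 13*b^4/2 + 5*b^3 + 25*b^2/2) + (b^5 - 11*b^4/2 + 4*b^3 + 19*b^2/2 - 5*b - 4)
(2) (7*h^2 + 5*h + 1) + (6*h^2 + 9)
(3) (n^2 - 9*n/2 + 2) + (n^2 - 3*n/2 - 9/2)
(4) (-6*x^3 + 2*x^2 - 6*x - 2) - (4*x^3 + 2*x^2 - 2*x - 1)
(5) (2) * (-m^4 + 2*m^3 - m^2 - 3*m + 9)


(1) = 2*b^5 - 12*b^4 + 9*b^3 + 22*b^2 - 5*b - 4
(2) = 13*h^2 + 5*h + 10
(3) = 2*n^2 - 6*n - 5/2
(4) = -10*x^3 - 4*x - 1
(5) = -2*m^4 + 4*m^3 - 2*m^2 - 6*m + 18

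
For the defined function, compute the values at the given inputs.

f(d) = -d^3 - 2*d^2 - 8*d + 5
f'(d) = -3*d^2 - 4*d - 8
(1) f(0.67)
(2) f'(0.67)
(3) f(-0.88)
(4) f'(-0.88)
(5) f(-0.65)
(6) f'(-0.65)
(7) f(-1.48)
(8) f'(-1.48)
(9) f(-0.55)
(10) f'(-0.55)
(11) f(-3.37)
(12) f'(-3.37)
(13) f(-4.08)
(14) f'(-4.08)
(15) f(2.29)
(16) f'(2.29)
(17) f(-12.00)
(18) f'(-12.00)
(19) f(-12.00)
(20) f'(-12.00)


(1) = -1.56
(2) = -12.03
(3) = 11.17
(4) = -6.80
(5) = 9.63
(6) = -6.67
(7) = 15.70
(8) = -8.65
(9) = 8.96
(10) = -6.71
(11) = 47.52
(12) = -28.59
(13) = 72.26
(14) = -41.62
(15) = -35.82
(16) = -32.89
(17) = 1541.00
(18) = -392.00
(19) = 1541.00
(20) = -392.00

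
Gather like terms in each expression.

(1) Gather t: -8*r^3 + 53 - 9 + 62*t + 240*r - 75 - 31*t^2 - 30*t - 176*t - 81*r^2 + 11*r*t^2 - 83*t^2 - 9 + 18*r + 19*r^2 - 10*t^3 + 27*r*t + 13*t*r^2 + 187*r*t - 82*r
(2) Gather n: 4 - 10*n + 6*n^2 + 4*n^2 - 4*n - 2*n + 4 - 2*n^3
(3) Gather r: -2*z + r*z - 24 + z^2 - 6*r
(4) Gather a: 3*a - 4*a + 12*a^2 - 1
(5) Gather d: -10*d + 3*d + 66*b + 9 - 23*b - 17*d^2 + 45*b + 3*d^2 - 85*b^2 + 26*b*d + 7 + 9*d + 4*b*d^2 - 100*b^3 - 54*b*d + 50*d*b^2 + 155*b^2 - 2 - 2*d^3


(1) = -8*r^3 - 62*r^2 + 176*r - 10*t^3 + t^2*(11*r - 114) + t*(13*r^2 + 214*r - 144) - 40
(2) = -2*n^3 + 10*n^2 - 16*n + 8
(3) = r*(z - 6) + z^2 - 2*z - 24
(4) = 12*a^2 - a - 1
(5) = -100*b^3 + 70*b^2 + 88*b - 2*d^3 + d^2*(4*b - 14) + d*(50*b^2 - 28*b + 2) + 14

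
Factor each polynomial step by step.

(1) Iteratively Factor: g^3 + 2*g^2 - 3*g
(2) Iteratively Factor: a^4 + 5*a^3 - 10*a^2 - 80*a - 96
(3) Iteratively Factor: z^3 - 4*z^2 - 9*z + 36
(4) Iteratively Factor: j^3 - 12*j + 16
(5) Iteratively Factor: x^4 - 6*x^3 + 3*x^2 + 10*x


(1) = (g - 1)*(g^2 + 3*g) = g*(g - 1)*(g + 3)
(2) = (a + 4)*(a^3 + a^2 - 14*a - 24) = (a - 4)*(a + 4)*(a^2 + 5*a + 6) = (a - 4)*(a + 3)*(a + 4)*(a + 2)
(3) = (z - 4)*(z^2 - 9) = (z - 4)*(z - 3)*(z + 3)
(4) = (j + 4)*(j^2 - 4*j + 4) = (j - 2)*(j + 4)*(j - 2)
(5) = (x)*(x^3 - 6*x^2 + 3*x + 10) = x*(x - 5)*(x^2 - x - 2) = x*(x - 5)*(x + 1)*(x - 2)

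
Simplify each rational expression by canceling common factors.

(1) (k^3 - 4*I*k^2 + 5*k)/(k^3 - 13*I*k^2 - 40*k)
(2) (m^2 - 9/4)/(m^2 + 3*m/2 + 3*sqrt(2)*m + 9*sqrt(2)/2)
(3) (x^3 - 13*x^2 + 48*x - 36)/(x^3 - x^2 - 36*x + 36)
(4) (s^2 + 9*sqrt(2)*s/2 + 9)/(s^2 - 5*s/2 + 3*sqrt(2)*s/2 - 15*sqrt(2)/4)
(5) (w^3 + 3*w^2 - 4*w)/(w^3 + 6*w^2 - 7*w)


(1) = (k + I)/(k - 8*I)
(2) = (8*m - 12)/(8*m + 24*sqrt(2))
(3) = (x - 6)/(x + 6)
(4) = (8*s + 24*sqrt(2))/(8*s - 20)
(5) = (w + 4)/(w + 7)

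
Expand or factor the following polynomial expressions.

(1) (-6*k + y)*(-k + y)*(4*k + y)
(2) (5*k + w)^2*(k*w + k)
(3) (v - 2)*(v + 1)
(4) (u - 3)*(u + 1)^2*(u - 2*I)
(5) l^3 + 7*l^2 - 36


(1) = 24*k^3 - 22*k^2*y - 3*k*y^2 + y^3
(2) = 25*k^3*w + 25*k^3 + 10*k^2*w^2 + 10*k^2*w + k*w^3 + k*w^2
(3) = v^2 - v - 2
(4) = u^4 - u^3 - 2*I*u^3 - 5*u^2 + 2*I*u^2 - 3*u + 10*I*u + 6*I
(5) = (l - 2)*(l + 3)*(l + 6)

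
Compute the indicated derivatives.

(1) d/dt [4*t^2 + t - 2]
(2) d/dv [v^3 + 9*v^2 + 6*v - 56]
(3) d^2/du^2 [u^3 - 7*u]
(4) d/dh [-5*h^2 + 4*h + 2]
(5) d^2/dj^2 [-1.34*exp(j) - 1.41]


(1) = 8*t + 1
(2) = 3*v^2 + 18*v + 6
(3) = 6*u
(4) = 4 - 10*h
(5) = -1.34*exp(j)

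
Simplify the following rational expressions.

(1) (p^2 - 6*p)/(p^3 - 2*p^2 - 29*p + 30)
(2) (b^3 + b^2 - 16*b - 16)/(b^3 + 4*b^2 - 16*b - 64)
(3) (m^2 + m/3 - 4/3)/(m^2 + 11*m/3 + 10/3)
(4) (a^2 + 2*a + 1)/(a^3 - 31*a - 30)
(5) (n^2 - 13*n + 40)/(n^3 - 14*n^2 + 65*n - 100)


(1) = p/(p^2 + 4*p - 5)
(2) = (b + 1)/(b + 4)
(3) = (3*m^2 + m - 4)/(3*m^2 + 11*m + 10)
(4) = (a + 1)/(a^2 - a - 30)
(5) = (n - 8)/(n^2 - 9*n + 20)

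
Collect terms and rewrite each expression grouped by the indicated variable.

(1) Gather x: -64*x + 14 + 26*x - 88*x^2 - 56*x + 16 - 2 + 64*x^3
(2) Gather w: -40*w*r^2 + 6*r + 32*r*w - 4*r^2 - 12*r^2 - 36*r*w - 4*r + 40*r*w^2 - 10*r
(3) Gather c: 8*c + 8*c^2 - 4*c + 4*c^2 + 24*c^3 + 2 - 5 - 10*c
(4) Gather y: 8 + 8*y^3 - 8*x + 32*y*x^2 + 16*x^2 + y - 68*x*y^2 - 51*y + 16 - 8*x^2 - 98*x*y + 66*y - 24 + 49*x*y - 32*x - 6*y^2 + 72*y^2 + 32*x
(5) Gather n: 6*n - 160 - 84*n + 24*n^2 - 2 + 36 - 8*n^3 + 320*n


(1) = 64*x^3 - 88*x^2 - 94*x + 28
(2) = -16*r^2 + 40*r*w^2 - 8*r + w*(-40*r^2 - 4*r)
(3) = 24*c^3 + 12*c^2 - 6*c - 3
(4) = 8*x^2 - 8*x + 8*y^3 + y^2*(66 - 68*x) + y*(32*x^2 - 49*x + 16)
(5) = -8*n^3 + 24*n^2 + 242*n - 126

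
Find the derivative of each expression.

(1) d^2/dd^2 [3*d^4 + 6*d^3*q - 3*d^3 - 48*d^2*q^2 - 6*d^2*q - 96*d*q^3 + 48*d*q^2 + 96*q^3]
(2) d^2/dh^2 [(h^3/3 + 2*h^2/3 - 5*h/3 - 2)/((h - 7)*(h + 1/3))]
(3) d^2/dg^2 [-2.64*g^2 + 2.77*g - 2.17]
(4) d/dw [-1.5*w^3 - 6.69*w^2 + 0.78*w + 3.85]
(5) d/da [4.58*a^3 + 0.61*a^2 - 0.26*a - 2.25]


(1) = 36*d^2 + 36*d*q - 18*d - 96*q^2 - 12*q
(2) = 32*(31*h^3 + 24*h^2 + 57*h - 108)/(27*h^6 - 540*h^5 + 3411*h^4 - 5480*h^3 - 7959*h^2 - 2940*h - 343)
(3) = -5.28000000000000
(4) = -4.5*w^2 - 13.38*w + 0.78
(5) = 13.74*a^2 + 1.22*a - 0.26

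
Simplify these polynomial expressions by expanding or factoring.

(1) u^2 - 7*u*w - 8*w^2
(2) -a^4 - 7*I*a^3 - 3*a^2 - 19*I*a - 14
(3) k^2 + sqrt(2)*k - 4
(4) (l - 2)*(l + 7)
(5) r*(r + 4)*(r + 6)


(1) = (u - 8*w)*(u + w)
(2) = (a + 2*I)*(a + 7*I)*(I*a + 1)^2
(3) = (k - sqrt(2))*(k + 2*sqrt(2))
(4) = l^2 + 5*l - 14
(5) = r^3 + 10*r^2 + 24*r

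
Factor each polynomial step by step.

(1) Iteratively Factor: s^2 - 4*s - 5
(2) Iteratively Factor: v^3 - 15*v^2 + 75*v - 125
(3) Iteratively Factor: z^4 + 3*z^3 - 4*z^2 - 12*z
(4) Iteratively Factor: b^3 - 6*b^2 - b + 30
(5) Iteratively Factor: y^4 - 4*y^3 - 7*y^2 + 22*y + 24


(1) = (s + 1)*(s - 5)
(2) = (v - 5)*(v^2 - 10*v + 25) = (v - 5)^2*(v - 5)
(3) = (z - 2)*(z^3 + 5*z^2 + 6*z) = (z - 2)*(z + 3)*(z^2 + 2*z) = (z - 2)*(z + 2)*(z + 3)*(z)
(4) = (b - 5)*(b^2 - b - 6) = (b - 5)*(b - 3)*(b + 2)
(5) = (y - 4)*(y^3 - 7*y - 6) = (y - 4)*(y + 2)*(y^2 - 2*y - 3) = (y - 4)*(y + 1)*(y + 2)*(y - 3)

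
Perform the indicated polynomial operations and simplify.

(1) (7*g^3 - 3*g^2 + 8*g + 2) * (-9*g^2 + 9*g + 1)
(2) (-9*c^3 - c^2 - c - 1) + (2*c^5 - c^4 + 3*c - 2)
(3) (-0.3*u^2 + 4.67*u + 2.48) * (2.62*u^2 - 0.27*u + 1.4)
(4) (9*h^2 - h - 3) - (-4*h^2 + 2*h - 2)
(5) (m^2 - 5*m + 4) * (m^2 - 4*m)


(1) = -63*g^5 + 90*g^4 - 92*g^3 + 51*g^2 + 26*g + 2
(2) = 2*c^5 - c^4 - 9*c^3 - c^2 + 2*c - 3
(3) = -0.786*u^4 + 12.3164*u^3 + 4.8167*u^2 + 5.8684*u + 3.472
(4) = 13*h^2 - 3*h - 1
(5) = m^4 - 9*m^3 + 24*m^2 - 16*m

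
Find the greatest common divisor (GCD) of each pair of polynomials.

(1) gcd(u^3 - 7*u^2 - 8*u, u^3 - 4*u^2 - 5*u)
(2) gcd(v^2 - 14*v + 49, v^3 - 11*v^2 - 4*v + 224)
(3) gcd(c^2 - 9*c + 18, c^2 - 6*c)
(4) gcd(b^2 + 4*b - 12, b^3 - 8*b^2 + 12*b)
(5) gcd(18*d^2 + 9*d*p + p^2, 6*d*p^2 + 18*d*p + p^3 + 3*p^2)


(1) = u^2 + u
(2) = v - 7
(3) = c - 6
(4) = gcd((b - 2)*(b + 6), b*(b - 6)*(b - 2)) = b - 2
(5) = gcd((3*d + p)*(6*d + p), p*(6*d + p)*(p + 3)) = 6*d + p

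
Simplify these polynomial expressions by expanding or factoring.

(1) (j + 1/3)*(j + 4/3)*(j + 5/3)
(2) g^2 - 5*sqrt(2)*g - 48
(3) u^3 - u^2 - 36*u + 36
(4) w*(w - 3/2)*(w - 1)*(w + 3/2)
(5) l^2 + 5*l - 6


(1) = j^3 + 10*j^2/3 + 29*j/9 + 20/27
(2) = (g - 8*sqrt(2))*(g + 3*sqrt(2))
(3) = (u - 6)*(u - 1)*(u + 6)
(4) = w^4 - w^3 - 9*w^2/4 + 9*w/4
(5) = (l - 1)*(l + 6)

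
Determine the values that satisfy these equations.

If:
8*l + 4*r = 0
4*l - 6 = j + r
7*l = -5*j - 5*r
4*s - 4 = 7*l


Then:
j = 2/3
l = 10/9
r = -20/9
s = 53/18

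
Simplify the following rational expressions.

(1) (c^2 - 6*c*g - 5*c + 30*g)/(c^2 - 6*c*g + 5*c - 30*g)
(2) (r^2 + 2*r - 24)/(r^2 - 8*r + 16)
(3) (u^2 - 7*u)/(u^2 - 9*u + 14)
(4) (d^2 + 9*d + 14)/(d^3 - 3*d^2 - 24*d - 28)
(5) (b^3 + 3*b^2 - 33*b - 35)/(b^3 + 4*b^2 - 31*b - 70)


(1) = (c - 5)/(c + 5)
(2) = (r + 6)/(r - 4)
(3) = u/(u - 2)
(4) = (d + 7)/(d^2 - 5*d - 14)
(5) = (b + 1)/(b + 2)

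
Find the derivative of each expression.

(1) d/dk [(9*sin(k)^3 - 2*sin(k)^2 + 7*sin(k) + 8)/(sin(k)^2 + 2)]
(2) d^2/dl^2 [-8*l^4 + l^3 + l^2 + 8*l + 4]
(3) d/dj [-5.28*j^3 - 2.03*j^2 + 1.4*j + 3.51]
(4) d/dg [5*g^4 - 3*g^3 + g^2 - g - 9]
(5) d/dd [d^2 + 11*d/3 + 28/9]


(1) = (9*sin(k)^4 + 47*sin(k)^2 - 24*sin(k) + 14)*cos(k)/(sin(k)^2 + 2)^2
(2) = -96*l^2 + 6*l + 2
(3) = -15.84*j^2 - 4.06*j + 1.4
(4) = 20*g^3 - 9*g^2 + 2*g - 1
(5) = 2*d + 11/3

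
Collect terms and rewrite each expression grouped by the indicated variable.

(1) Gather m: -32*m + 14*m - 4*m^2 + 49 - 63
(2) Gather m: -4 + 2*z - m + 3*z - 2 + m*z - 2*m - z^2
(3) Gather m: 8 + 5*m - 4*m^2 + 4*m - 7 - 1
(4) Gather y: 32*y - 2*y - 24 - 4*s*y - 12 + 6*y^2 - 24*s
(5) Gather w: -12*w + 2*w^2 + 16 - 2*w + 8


(1) = -4*m^2 - 18*m - 14
(2) = m*(z - 3) - z^2 + 5*z - 6
(3) = -4*m^2 + 9*m
(4) = -24*s + 6*y^2 + y*(30 - 4*s) - 36
(5) = 2*w^2 - 14*w + 24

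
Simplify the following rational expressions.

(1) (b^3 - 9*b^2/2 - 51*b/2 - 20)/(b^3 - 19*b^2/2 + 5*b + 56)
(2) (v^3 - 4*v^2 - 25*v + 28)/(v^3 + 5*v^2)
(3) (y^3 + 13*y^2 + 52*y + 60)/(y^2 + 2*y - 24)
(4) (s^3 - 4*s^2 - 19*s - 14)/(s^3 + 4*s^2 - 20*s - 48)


(1) = (2*b^2 + 7*b + 5)/(2*b^2 - 3*b - 14)
(2) = (v^3 - 4*v^2 - 25*v + 28)/(v^3 + 5*v^2)
(3) = (y^2 + 7*y + 10)/(y - 4)
(4) = (s^2 - 6*s - 7)/(s^2 + 2*s - 24)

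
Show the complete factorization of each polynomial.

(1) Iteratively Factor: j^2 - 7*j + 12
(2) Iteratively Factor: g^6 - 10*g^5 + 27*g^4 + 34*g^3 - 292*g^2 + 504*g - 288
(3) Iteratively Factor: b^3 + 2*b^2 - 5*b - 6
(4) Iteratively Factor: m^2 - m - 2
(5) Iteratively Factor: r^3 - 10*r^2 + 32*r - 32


(1) = (j - 3)*(j - 4)
(2) = (g - 3)*(g^5 - 7*g^4 + 6*g^3 + 52*g^2 - 136*g + 96) = (g - 3)*(g - 2)*(g^4 - 5*g^3 - 4*g^2 + 44*g - 48) = (g - 3)*(g - 2)*(g + 3)*(g^3 - 8*g^2 + 20*g - 16) = (g - 4)*(g - 3)*(g - 2)*(g + 3)*(g^2 - 4*g + 4) = (g - 4)*(g - 3)*(g - 2)^2*(g + 3)*(g - 2)
(3) = (b - 2)*(b^2 + 4*b + 3) = (b - 2)*(b + 3)*(b + 1)
(4) = (m + 1)*(m - 2)
(5) = (r - 4)*(r^2 - 6*r + 8) = (r - 4)^2*(r - 2)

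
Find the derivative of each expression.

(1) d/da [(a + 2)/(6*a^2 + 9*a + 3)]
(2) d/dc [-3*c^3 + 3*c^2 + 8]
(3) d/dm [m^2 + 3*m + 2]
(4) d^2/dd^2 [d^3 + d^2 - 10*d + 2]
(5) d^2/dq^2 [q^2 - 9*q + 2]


(1) = (2*a^2 + 3*a - (a + 2)*(4*a + 3) + 1)/(3*(2*a^2 + 3*a + 1)^2)
(2) = 3*c*(2 - 3*c)
(3) = 2*m + 3
(4) = 6*d + 2
(5) = 2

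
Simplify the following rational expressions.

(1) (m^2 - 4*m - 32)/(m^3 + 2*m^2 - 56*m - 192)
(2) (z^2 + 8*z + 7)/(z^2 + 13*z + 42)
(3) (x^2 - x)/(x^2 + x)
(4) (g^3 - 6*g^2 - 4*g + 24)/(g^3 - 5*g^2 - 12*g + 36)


(1) = 1/(m + 6)
(2) = (z + 1)/(z + 6)
(3) = (x - 1)/(x + 1)
(4) = (g + 2)/(g + 3)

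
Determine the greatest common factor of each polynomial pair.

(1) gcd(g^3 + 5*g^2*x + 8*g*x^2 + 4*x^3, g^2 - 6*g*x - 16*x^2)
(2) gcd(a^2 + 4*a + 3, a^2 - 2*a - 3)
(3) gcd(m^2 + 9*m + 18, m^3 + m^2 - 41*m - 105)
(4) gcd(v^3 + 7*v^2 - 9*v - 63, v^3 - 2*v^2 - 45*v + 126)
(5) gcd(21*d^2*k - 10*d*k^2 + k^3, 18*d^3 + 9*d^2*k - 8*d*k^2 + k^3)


(1) = gcd((g + x)*(g + 2*x)^2, (g - 8*x)*(g + 2*x)) = g + 2*x
(2) = a + 1
(3) = m + 3
(4) = v^2 + 4*v - 21
(5) = gcd(k*(-7*d + k)*(-3*d + k), (-6*d + k)*(-3*d + k)*(d + k)) = 3*d - k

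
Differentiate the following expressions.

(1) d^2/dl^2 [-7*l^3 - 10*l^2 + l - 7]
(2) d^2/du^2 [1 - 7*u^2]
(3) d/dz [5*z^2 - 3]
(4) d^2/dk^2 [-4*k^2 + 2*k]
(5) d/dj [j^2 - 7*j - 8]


(1) = -42*l - 20
(2) = -14
(3) = 10*z
(4) = -8
(5) = 2*j - 7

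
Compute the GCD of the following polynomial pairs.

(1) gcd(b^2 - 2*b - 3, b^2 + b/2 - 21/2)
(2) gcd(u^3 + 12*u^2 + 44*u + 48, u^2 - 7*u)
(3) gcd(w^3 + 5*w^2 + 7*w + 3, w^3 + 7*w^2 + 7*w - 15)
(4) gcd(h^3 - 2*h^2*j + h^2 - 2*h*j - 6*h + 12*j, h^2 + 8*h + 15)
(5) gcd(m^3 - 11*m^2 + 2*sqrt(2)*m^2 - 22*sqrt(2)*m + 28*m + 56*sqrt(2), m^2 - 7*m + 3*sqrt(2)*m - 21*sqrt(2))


(1) = b - 3
(2) = 1
(3) = w + 3
(4) = gcd((h - 2)*(h + 3)*(h - 2*j), (h + 3)*(h + 5)) = h + 3
(5) = gcd((m - 7)*(m - 4)*(m + 2*sqrt(2)), (m - 7)*(m + 3*sqrt(2))) = m - 7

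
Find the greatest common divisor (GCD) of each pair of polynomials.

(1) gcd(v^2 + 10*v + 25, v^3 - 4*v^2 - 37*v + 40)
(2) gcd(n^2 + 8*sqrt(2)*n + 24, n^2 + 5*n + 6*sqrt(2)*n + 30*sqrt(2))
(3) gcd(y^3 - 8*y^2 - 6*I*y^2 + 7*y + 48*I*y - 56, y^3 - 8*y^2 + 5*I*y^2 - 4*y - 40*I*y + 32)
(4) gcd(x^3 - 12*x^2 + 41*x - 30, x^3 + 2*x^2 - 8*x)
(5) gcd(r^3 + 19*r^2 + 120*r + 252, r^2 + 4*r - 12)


(1) = v + 5
(2) = n + 6*sqrt(2)
(3) = y^2 + y*(-8 + I) - 8*I
(4) = gcd((x - 6)*(x - 5)*(x - 1), x*(x - 2)*(x + 4)) = 1
(5) = gcd((r + 6)^2*(r + 7), (r - 2)*(r + 6)) = r + 6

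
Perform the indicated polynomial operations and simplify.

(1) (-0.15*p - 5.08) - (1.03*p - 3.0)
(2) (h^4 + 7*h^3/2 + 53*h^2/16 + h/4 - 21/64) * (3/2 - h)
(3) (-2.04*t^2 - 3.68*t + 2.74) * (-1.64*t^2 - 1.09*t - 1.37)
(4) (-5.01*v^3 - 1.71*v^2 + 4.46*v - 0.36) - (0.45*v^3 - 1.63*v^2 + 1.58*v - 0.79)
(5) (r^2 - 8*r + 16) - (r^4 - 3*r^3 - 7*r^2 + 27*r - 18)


(1) = -1.18*p - 2.08
(2) = -h^5 - 2*h^4 + 31*h^3/16 + 151*h^2/32 + 45*h/64 - 63/128
(3) = 3.3456*t^4 + 8.2588*t^3 + 2.3124*t^2 + 2.055*t - 3.7538
(4) = -5.46*v^3 - 0.08*v^2 + 2.88*v + 0.43
(5) = -r^4 + 3*r^3 + 8*r^2 - 35*r + 34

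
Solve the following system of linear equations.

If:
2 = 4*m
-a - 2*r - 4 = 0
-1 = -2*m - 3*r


Then:
a = -4
m = 1/2
r = 0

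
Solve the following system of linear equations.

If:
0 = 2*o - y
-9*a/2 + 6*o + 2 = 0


Then:
a = 2*y/3 + 4/9
o = y/2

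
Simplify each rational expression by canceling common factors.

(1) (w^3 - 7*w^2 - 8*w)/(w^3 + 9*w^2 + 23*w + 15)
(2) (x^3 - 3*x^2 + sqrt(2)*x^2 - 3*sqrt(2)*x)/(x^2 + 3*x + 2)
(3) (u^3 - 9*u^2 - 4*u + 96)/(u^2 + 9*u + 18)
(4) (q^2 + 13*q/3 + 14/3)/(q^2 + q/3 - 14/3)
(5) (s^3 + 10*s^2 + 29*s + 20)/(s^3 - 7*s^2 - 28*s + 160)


(1) = (w^2 - 8*w)/(w^2 + 8*w + 15)
(2) = (x^3 + x^2*(-3 + sqrt(2)) - 3*sqrt(2)*x)/(x^2 + 3*x + 2)
(3) = (u^2 - 12*u + 32)/(u + 6)
(4) = (q + 2)/(q - 2)
(5) = (s^2 + 5*s + 4)/(s^2 - 12*s + 32)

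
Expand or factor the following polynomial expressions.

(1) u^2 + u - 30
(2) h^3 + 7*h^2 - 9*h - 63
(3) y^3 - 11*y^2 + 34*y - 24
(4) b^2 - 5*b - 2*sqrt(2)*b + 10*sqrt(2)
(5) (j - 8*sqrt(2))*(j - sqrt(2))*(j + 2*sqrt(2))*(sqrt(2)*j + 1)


(1) = (u - 5)*(u + 6)
(2) = (h - 3)*(h + 3)*(h + 7)
(3) = (y - 6)*(y - 4)*(y - 1)
(4) = (b - 5)*(b - 2*sqrt(2))
(5) = sqrt(2)*j^4 - 13*j^3 - 27*sqrt(2)*j^2 + 44*j + 32*sqrt(2)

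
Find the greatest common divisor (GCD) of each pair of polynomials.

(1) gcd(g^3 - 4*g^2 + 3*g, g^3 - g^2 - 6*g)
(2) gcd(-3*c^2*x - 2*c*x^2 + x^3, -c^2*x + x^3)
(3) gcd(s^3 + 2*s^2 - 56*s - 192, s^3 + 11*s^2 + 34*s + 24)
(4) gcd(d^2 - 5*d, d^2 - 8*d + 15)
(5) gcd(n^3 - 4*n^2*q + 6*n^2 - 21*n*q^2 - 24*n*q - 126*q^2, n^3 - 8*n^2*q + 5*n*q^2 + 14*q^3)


(1) = g^2 - 3*g
(2) = c*x + x^2
(3) = gcd((s - 8)*(s + 4)*(s + 6), (s + 1)*(s + 4)*(s + 6)) = s^2 + 10*s + 24
(4) = gcd(d*(d - 5), (d - 5)*(d - 3)) = d - 5
(5) = -n + 7*q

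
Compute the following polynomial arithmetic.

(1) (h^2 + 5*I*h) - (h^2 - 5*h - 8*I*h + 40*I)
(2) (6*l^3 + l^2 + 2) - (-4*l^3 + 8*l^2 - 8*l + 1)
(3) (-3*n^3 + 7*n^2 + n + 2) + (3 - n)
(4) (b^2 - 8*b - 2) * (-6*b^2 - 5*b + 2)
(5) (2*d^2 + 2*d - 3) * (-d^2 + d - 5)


(1) = 5*h + 13*I*h - 40*I
(2) = 10*l^3 - 7*l^2 + 8*l + 1
(3) = -3*n^3 + 7*n^2 + 5
(4) = -6*b^4 + 43*b^3 + 54*b^2 - 6*b - 4
(5) = -2*d^4 - 5*d^2 - 13*d + 15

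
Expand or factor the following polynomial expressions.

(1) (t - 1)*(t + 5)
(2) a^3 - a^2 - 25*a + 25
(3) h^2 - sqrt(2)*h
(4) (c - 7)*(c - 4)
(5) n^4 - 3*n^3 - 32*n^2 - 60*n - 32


(1) = t^2 + 4*t - 5
(2) = (a - 5)*(a - 1)*(a + 5)
(3) = h*(h - sqrt(2))
(4) = c^2 - 11*c + 28
(5) = (n - 8)*(n + 1)*(n + 2)^2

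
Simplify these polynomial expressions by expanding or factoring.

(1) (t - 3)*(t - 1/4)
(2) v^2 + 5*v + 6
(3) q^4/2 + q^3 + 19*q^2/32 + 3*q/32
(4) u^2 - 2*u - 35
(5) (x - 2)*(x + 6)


(1) = t^2 - 13*t/4 + 3/4
(2) = (v + 2)*(v + 3)
(3) = q*(q/2 + 1/2)*(q + 1/4)*(q + 3/4)
(4) = (u - 7)*(u + 5)
(5) = x^2 + 4*x - 12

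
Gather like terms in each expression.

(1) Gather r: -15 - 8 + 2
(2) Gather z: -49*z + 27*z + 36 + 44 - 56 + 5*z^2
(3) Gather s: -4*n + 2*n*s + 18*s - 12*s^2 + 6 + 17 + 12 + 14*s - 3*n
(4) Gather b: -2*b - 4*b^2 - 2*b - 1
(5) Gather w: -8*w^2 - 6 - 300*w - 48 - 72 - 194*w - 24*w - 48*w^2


(1) = -21
(2) = 5*z^2 - 22*z + 24
(3) = -7*n - 12*s^2 + s*(2*n + 32) + 35
(4) = -4*b^2 - 4*b - 1
(5) = -56*w^2 - 518*w - 126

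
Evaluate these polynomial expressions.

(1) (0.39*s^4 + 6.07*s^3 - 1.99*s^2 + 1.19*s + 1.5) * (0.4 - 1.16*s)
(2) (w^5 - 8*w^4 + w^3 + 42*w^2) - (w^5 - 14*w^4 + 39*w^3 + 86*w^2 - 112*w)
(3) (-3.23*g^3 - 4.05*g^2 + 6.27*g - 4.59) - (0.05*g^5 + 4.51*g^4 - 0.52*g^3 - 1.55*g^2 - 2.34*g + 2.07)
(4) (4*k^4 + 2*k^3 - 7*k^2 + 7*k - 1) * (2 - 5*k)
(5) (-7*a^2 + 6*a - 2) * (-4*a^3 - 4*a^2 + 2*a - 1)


(1) = -0.4524*s^5 - 6.8852*s^4 + 4.7364*s^3 - 2.1764*s^2 - 1.264*s + 0.6
(2) = 6*w^4 - 38*w^3 - 44*w^2 + 112*w
(3) = -0.05*g^5 - 4.51*g^4 - 2.71*g^3 - 2.5*g^2 + 8.61*g - 6.66
(4) = -20*k^5 - 2*k^4 + 39*k^3 - 49*k^2 + 19*k - 2
(5) = 28*a^5 + 4*a^4 - 30*a^3 + 27*a^2 - 10*a + 2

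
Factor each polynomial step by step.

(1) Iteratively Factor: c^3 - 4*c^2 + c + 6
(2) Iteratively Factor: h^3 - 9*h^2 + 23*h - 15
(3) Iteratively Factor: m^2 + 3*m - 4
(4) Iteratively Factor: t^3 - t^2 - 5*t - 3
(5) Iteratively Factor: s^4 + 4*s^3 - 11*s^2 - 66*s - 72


(1) = (c - 3)*(c^2 - c - 2) = (c - 3)*(c + 1)*(c - 2)
(2) = (h - 5)*(h^2 - 4*h + 3) = (h - 5)*(h - 3)*(h - 1)
(3) = (m + 4)*(m - 1)
(4) = (t + 1)*(t^2 - 2*t - 3) = (t + 1)^2*(t - 3)
(5) = (s + 2)*(s^3 + 2*s^2 - 15*s - 36) = (s + 2)*(s + 3)*(s^2 - s - 12) = (s + 2)*(s + 3)^2*(s - 4)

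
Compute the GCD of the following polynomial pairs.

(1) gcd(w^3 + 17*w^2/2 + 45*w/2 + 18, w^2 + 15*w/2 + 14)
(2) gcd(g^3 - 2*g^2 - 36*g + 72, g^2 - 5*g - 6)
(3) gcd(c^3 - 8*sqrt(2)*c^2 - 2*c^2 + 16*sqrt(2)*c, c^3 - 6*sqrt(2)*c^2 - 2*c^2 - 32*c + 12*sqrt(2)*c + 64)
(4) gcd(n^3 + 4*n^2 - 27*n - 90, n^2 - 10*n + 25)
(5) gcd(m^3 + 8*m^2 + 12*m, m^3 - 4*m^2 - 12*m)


(1) = gcd((w + 3/2)*(w + 3)*(w + 4), (w + 7/2)*(w + 4)) = w + 4
(2) = gcd((g - 6)*(g - 2)*(g + 6), (g - 6)*(g + 1)) = g - 6
(3) = gcd(c*(c - 2)*(c - 8*sqrt(2)), (c - 2)*(c - 8*sqrt(2))*(c + 2*sqrt(2))) = c^2 + c*(-8*sqrt(2) - 2) + 16*sqrt(2)
(4) = n - 5
(5) = gcd(m*(m + 2)*(m + 6), m*(m - 6)*(m + 2)) = m^2 + 2*m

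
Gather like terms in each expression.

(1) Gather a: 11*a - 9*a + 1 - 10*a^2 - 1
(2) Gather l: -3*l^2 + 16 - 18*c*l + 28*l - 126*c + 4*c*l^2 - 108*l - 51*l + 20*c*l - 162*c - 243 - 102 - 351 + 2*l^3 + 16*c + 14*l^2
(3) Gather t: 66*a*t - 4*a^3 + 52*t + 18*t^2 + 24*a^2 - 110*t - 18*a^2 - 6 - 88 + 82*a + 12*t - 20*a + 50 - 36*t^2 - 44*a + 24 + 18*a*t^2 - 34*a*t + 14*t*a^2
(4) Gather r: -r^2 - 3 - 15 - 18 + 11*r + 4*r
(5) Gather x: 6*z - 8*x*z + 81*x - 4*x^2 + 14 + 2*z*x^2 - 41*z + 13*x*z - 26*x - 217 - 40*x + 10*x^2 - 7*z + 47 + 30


(1) = -10*a^2 + 2*a
(2) = -272*c + 2*l^3 + l^2*(4*c + 11) + l*(2*c - 131) - 680
(3) = -4*a^3 + 6*a^2 + 18*a + t^2*(18*a - 18) + t*(14*a^2 + 32*a - 46) - 20
(4) = -r^2 + 15*r - 36
(5) = x^2*(2*z + 6) + x*(5*z + 15) - 42*z - 126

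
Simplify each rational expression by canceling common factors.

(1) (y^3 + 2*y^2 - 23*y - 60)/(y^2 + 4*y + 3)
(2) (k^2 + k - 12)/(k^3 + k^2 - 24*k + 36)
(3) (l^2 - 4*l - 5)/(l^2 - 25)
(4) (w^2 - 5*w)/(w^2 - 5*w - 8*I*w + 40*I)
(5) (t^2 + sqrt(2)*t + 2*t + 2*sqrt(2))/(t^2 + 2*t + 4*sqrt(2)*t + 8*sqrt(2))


(1) = (y^2 - y - 20)/(y + 1)
(2) = (k + 4)/(k^2 + 4*k - 12)
(3) = (l + 1)/(l + 5)
(4) = w/(w - 8*I)
(5) = (t + sqrt(2))/(t + 4*sqrt(2))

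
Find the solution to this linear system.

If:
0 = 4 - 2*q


Then:
q = 2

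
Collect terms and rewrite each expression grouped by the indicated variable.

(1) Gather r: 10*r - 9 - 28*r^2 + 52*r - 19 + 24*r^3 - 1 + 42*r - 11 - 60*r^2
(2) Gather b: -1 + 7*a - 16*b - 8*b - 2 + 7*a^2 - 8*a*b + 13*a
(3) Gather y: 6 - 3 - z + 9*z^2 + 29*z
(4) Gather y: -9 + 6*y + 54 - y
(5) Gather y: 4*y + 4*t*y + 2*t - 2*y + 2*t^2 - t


(1) = 24*r^3 - 88*r^2 + 104*r - 40
(2) = 7*a^2 + 20*a + b*(-8*a - 24) - 3
(3) = 9*z^2 + 28*z + 3
(4) = 5*y + 45
(5) = 2*t^2 + t + y*(4*t + 2)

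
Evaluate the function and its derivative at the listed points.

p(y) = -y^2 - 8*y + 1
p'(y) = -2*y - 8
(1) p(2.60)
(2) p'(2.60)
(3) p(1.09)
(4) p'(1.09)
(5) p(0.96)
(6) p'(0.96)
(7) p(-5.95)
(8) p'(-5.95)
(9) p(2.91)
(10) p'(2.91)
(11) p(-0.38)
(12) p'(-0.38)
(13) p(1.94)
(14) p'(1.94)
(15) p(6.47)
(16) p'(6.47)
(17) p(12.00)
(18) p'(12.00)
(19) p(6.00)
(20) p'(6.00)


(1) = -26.56
(2) = -13.20
(3) = -8.91
(4) = -10.18
(5) = -7.60
(6) = -9.92
(7) = 13.20
(8) = 3.90
(9) = -30.75
(10) = -13.82
(11) = 3.90
(12) = -7.24
(13) = -18.28
(14) = -11.88
(15) = -92.62
(16) = -20.94
(17) = -239.00
(18) = -32.00
(19) = -83.00
(20) = -20.00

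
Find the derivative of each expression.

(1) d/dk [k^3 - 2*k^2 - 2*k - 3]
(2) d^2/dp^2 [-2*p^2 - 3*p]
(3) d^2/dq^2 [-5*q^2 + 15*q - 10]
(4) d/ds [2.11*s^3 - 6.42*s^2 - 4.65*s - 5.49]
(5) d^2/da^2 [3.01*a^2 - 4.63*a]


(1) = 3*k^2 - 4*k - 2
(2) = -4
(3) = -10
(4) = 6.33*s^2 - 12.84*s - 4.65
(5) = 6.02000000000000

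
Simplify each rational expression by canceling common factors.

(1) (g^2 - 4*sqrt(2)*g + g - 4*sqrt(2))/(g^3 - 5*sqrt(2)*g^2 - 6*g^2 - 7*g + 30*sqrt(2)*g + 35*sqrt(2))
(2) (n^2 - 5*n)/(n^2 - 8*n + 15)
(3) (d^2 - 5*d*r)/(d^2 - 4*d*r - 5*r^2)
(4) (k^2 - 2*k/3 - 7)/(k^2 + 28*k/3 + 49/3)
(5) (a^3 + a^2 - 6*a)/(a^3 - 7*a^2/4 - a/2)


(1) = (g - 4*sqrt(2))/(g^2 + g*(-5*sqrt(2) - 7) + 35*sqrt(2))
(2) = n/(n - 3)
(3) = d/(d + r)
(4) = (k - 3)/(k + 7)
(5) = (4*a + 12)/(4*a + 1)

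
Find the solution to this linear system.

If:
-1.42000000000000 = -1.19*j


Then:
j = 1.19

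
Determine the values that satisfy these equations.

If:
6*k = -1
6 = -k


Then:
No Solution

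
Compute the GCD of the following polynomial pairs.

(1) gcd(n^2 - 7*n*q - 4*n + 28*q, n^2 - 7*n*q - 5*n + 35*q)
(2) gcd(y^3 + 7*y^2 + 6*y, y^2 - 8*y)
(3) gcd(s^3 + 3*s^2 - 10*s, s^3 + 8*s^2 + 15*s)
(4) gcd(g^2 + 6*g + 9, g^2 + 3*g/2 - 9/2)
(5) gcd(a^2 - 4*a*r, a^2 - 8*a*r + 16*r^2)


(1) = gcd((n - 4)*(n - 7*q), (n - 5)*(n - 7*q)) = -n + 7*q
(2) = y
(3) = gcd(s*(s - 2)*(s + 5), s*(s + 3)*(s + 5)) = s^2 + 5*s
(4) = g + 3
(5) = gcd(a*(a - 4*r), (a - 4*r)^2) = -a + 4*r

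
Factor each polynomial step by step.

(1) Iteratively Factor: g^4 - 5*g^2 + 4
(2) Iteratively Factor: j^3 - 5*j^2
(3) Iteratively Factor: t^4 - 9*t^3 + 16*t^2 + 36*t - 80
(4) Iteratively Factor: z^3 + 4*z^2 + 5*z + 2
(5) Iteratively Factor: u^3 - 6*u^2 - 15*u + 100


(1) = (g + 2)*(g^3 - 2*g^2 - g + 2) = (g - 2)*(g + 2)*(g^2 - 1) = (g - 2)*(g + 1)*(g + 2)*(g - 1)
(2) = (j)*(j^2 - 5*j) = j*(j - 5)*(j)
(3) = (t - 2)*(t^3 - 7*t^2 + 2*t + 40) = (t - 2)*(t + 2)*(t^2 - 9*t + 20) = (t - 4)*(t - 2)*(t + 2)*(t - 5)
(4) = (z + 1)*(z^2 + 3*z + 2) = (z + 1)^2*(z + 2)
(5) = (u - 5)*(u^2 - u - 20) = (u - 5)*(u + 4)*(u - 5)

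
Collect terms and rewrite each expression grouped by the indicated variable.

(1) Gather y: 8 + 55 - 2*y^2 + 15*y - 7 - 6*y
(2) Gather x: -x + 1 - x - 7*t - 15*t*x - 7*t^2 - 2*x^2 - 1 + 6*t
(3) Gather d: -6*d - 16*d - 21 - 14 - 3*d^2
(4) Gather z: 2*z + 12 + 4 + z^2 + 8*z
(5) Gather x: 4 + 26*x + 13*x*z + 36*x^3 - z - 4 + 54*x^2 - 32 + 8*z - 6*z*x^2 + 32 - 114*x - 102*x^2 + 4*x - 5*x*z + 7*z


(1) = -2*y^2 + 9*y + 56
(2) = -7*t^2 - t - 2*x^2 + x*(-15*t - 2)
(3) = -3*d^2 - 22*d - 35
(4) = z^2 + 10*z + 16
(5) = 36*x^3 + x^2*(-6*z - 48) + x*(8*z - 84) + 14*z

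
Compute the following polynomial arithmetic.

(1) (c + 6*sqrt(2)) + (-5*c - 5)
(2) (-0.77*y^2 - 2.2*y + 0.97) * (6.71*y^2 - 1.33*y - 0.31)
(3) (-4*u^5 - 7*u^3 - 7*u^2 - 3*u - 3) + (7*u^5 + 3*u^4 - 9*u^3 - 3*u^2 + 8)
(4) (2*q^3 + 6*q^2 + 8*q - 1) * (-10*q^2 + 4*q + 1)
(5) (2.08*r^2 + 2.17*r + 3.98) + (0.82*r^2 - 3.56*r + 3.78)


(1) = -4*c - 5 + 6*sqrt(2)
(2) = -5.1667*y^4 - 13.7379*y^3 + 9.6734*y^2 - 0.6081*y - 0.3007
(3) = 3*u^5 + 3*u^4 - 16*u^3 - 10*u^2 - 3*u + 5
(4) = -20*q^5 - 52*q^4 - 54*q^3 + 48*q^2 + 4*q - 1
(5) = 2.9*r^2 - 1.39*r + 7.76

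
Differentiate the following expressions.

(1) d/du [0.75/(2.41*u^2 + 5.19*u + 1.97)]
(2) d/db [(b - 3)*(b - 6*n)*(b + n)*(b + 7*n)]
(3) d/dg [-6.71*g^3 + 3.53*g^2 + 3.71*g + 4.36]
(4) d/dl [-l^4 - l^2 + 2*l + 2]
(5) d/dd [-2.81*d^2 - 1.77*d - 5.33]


(1) = (-3.615*u - 3.8925)/(2.41*u^2 + 5.19*u + 1.97)^2
(2) = 4*b^3 + 6*b^2*n - 9*b^2 - 82*b*n^2 - 12*b*n - 42*n^3 + 123*n^2
(3) = -20.13*g^2 + 7.06*g + 3.71
(4) = -4*l^3 - 2*l + 2
(5) = -5.62*d - 1.77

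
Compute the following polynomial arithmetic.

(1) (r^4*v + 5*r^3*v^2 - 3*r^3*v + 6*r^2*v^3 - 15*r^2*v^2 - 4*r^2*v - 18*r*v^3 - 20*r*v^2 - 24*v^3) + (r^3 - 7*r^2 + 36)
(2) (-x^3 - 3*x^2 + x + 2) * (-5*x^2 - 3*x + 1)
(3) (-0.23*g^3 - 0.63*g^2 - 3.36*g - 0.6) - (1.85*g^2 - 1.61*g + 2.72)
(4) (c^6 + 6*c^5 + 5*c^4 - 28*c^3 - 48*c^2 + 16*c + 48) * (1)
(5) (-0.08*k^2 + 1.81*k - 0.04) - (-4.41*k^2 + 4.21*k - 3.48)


(1) = r^4*v + 5*r^3*v^2 - 3*r^3*v + r^3 + 6*r^2*v^3 - 15*r^2*v^2 - 4*r^2*v - 7*r^2 - 18*r*v^3 - 20*r*v^2 - 24*v^3 + 36
(2) = 5*x^5 + 18*x^4 + 3*x^3 - 16*x^2 - 5*x + 2
(3) = -0.23*g^3 - 2.48*g^2 - 1.75*g - 3.32
(4) = c^6 + 6*c^5 + 5*c^4 - 28*c^3 - 48*c^2 + 16*c + 48
(5) = 4.33*k^2 - 2.4*k + 3.44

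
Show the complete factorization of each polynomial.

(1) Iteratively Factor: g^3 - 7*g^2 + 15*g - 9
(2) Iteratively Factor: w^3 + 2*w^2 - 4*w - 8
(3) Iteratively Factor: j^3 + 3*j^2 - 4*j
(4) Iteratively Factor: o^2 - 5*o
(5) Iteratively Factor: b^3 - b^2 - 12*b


(1) = (g - 3)*(g^2 - 4*g + 3) = (g - 3)*(g - 1)*(g - 3)
(2) = (w + 2)*(w^2 - 4) = (w + 2)^2*(w - 2)
(3) = (j + 4)*(j^2 - j) = j*(j + 4)*(j - 1)
(4) = (o)*(o - 5)
(5) = (b + 3)*(b^2 - 4*b) = (b - 4)*(b + 3)*(b)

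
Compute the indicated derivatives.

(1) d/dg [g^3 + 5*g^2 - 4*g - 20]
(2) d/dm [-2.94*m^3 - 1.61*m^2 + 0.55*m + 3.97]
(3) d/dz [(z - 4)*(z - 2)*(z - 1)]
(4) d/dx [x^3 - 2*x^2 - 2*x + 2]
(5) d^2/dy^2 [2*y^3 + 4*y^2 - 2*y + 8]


(1) = 3*g^2 + 10*g - 4
(2) = -8.82*m^2 - 3.22*m + 0.55
(3) = 3*z^2 - 14*z + 14
(4) = 3*x^2 - 4*x - 2
(5) = 12*y + 8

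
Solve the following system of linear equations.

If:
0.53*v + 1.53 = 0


Then:
v = -2.89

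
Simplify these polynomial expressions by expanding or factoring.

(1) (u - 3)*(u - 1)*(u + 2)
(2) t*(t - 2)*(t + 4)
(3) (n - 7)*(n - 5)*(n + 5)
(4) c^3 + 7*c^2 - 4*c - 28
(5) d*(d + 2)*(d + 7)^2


(1) = u^3 - 2*u^2 - 5*u + 6
(2) = t^3 + 2*t^2 - 8*t
(3) = n^3 - 7*n^2 - 25*n + 175
(4) = (c - 2)*(c + 2)*(c + 7)
(5) = d^4 + 16*d^3 + 77*d^2 + 98*d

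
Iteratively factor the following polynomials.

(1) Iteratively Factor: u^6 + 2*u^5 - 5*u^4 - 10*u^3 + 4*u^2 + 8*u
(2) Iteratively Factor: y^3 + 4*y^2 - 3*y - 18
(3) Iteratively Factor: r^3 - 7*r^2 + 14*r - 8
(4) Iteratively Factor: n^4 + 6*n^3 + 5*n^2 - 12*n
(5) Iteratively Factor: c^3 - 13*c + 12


(1) = (u)*(u^5 + 2*u^4 - 5*u^3 - 10*u^2 + 4*u + 8) = u*(u + 1)*(u^4 + u^3 - 6*u^2 - 4*u + 8) = u*(u + 1)*(u + 2)*(u^3 - u^2 - 4*u + 4) = u*(u - 2)*(u + 1)*(u + 2)*(u^2 + u - 2) = u*(u - 2)*(u - 1)*(u + 1)*(u + 2)*(u + 2)
(2) = (y - 2)*(y^2 + 6*y + 9) = (y - 2)*(y + 3)*(y + 3)
(3) = (r - 2)*(r^2 - 5*r + 4) = (r - 2)*(r - 1)*(r - 4)
(4) = (n - 1)*(n^3 + 7*n^2 + 12*n) = (n - 1)*(n + 4)*(n^2 + 3*n) = n*(n - 1)*(n + 4)*(n + 3)
(5) = (c - 3)*(c^2 + 3*c - 4) = (c - 3)*(c - 1)*(c + 4)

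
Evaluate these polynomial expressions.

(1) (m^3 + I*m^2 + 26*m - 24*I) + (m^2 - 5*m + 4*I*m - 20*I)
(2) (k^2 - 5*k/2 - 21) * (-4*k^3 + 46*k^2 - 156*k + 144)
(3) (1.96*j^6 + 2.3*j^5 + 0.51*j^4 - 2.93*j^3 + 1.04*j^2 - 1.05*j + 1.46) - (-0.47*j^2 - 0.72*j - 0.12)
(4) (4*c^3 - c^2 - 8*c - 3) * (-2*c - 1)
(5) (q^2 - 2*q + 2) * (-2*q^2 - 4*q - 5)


(1) = m^3 + m^2 + I*m^2 + 21*m + 4*I*m - 44*I
(2) = -4*k^5 + 56*k^4 - 187*k^3 - 432*k^2 + 2916*k - 3024
(3) = 1.96*j^6 + 2.3*j^5 + 0.51*j^4 - 2.93*j^3 + 1.51*j^2 - 0.33*j + 1.58
(4) = -8*c^4 - 2*c^3 + 17*c^2 + 14*c + 3
(5) = -2*q^4 - q^2 + 2*q - 10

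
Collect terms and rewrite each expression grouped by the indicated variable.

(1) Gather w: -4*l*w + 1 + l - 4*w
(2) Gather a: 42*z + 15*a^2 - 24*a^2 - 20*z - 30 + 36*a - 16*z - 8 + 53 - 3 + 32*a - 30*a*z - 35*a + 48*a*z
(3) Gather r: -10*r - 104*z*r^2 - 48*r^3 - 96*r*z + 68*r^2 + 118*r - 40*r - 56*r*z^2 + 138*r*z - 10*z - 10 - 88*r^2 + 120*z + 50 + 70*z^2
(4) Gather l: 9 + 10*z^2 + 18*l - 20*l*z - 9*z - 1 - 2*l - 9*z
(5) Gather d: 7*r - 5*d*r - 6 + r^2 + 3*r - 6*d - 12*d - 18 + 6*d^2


(1) = l + w*(-4*l - 4) + 1
(2) = -9*a^2 + a*(18*z + 33) + 6*z + 12
(3) = -48*r^3 + r^2*(-104*z - 20) + r*(-56*z^2 + 42*z + 68) + 70*z^2 + 110*z + 40
(4) = l*(16 - 20*z) + 10*z^2 - 18*z + 8
(5) = 6*d^2 + d*(-5*r - 18) + r^2 + 10*r - 24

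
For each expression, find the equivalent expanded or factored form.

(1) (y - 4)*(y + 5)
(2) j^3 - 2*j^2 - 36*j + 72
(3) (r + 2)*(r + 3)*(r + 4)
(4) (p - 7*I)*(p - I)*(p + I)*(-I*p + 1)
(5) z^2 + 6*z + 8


(1) = y^2 + y - 20
(2) = (j - 6)*(j - 2)*(j + 6)
(3) = r^3 + 9*r^2 + 26*r + 24
(4) = -I*p^4 - 6*p^3 - 8*I*p^2 - 6*p - 7*I
(5) = (z + 2)*(z + 4)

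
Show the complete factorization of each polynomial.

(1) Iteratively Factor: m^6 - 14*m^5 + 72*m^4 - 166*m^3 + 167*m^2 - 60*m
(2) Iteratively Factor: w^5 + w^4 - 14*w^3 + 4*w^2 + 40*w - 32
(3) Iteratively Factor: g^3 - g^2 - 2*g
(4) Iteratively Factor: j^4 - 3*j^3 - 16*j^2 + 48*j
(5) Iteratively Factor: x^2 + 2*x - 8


(1) = (m - 4)*(m^5 - 10*m^4 + 32*m^3 - 38*m^2 + 15*m) = (m - 4)*(m - 3)*(m^4 - 7*m^3 + 11*m^2 - 5*m) = (m - 5)*(m - 4)*(m - 3)*(m^3 - 2*m^2 + m) = (m - 5)*(m - 4)*(m - 3)*(m - 1)*(m^2 - m) = m*(m - 5)*(m - 4)*(m - 3)*(m - 1)*(m - 1)
(2) = (w - 1)*(w^4 + 2*w^3 - 12*w^2 - 8*w + 32) = (w - 2)*(w - 1)*(w^3 + 4*w^2 - 4*w - 16) = (w - 2)^2*(w - 1)*(w^2 + 6*w + 8) = (w - 2)^2*(w - 1)*(w + 2)*(w + 4)
(3) = (g)*(g^2 - g - 2) = g*(g - 2)*(g + 1)
(4) = (j - 4)*(j^3 + j^2 - 12*j) = j*(j - 4)*(j^2 + j - 12) = j*(j - 4)*(j - 3)*(j + 4)
(5) = (x - 2)*(x + 4)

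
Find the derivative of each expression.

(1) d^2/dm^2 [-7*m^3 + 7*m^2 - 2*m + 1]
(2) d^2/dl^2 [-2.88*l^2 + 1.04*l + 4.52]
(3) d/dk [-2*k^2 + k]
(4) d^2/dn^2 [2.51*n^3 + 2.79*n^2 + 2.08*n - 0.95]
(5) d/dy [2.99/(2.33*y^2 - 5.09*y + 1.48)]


(1) = 14 - 42*m
(2) = -5.76000000000000
(3) = 1 - 4*k
(4) = 15.06*n + 5.58
(5) = (15.2191 - 13.9334*y)/(2.33*y^2 - 5.09*y + 1.48)^2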